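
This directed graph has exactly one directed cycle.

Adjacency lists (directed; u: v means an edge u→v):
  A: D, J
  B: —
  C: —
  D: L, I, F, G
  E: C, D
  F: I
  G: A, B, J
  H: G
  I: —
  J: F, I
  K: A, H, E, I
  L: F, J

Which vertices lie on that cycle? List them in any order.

A, D, G

DFS with gray/black marking from A:
A gray
  D gray
    L gray
      F gray
        I gray
        I black
      F black
      J gray
        J→F: F black — skip
        J→I: I black — skip
      J black
    L black
    D→I: I black — skip
    D→F: F black — skip
    G gray
      G→A: A is gray → back edge
Back edge closes the cycle A → D → G → A; its vertices are {A, D, G}.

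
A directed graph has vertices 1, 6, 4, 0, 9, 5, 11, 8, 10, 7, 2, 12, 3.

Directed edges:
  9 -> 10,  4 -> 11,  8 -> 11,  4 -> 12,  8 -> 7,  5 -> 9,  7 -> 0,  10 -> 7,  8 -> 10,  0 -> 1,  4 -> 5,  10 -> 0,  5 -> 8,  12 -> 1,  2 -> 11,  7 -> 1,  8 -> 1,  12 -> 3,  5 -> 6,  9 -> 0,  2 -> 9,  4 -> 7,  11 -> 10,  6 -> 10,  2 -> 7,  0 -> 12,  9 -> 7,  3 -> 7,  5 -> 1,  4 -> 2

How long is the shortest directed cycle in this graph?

For each vertex v, BFS finds the shortest path from v back to v.
The shortest such closed walk is 12 → 3 → 7 → 0 → 12, length 4.

4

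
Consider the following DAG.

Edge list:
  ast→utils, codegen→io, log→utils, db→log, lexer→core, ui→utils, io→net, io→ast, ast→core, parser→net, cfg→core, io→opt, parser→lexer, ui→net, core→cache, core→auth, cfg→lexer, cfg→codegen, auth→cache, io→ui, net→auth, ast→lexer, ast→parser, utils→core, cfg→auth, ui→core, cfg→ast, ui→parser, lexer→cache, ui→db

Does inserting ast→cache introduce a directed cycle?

No

Adding ast→cache creates a cycle iff cache can already reach ast.
Explore from cache: no path reaches ast. The graph stays acyclic.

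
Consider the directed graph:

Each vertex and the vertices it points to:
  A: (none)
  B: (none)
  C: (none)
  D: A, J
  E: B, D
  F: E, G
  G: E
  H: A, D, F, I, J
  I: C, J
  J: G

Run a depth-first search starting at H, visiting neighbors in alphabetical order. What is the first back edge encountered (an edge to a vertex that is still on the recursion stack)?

E->D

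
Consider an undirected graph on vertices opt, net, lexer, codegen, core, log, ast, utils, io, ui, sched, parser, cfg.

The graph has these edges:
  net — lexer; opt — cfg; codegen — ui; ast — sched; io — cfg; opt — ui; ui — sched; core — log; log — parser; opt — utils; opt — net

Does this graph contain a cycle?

DFS, tracking each vertex's parent; an edge to a visited non-parent vertex closes a cycle.
Start from log:
visit log (parent –)
  visit core (parent log)
    core–log: parent, skip
  visit parser (parent log)
    parser–log: parent, skip
visit opt (parent –)
  visit cfg (parent opt)
    cfg–opt: parent, skip
    visit io (parent cfg)
      io–cfg: parent, skip
  visit net (parent opt)
    net–opt: parent, skip
    visit lexer (parent net)
      lexer–net: parent, skip
  visit utils (parent opt)
    utils–opt: parent, skip
  visit ui (parent opt)
    visit sched (parent ui)
      sched–ui: parent, skip
      visit ast (parent sched)
        ast–sched: parent, skip
    visit codegen (parent ui)
      codegen–ui: parent, skip
    ui–opt: parent, skip
No non-parent visited neighbor found — the graph is a forest.

No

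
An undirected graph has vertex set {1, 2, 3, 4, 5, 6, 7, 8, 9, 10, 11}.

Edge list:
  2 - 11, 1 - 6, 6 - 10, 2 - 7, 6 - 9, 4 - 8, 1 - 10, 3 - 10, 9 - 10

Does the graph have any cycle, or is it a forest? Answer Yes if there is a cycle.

DFS, tracking each vertex's parent; an edge to a visited non-parent vertex closes a cycle.
Start from 2:
visit 2 (parent –)
  visit 11 (parent 2)
    11–2: parent, skip
  visit 7 (parent 2)
    7–2: parent, skip
visit 1 (parent –)
  visit 6 (parent 1)
    6–1: parent, skip
    visit 9 (parent 6)
      visit 10 (parent 9)
        10–9: parent, skip
        10–1: 1 visited and ≠ parent → cycle
Cycle: 1 – 6 – 9 – 10 – 1.

Yes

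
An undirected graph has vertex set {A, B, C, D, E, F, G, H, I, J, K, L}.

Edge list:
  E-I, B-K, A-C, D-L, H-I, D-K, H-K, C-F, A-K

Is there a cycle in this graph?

No

DFS, tracking each vertex's parent; an edge to a visited non-parent vertex closes a cycle.
Start from E:
visit E (parent –)
  visit I (parent E)
    I–E: parent, skip
    visit H (parent I)
      H–I: parent, skip
      visit K (parent H)
        K–H: parent, skip
        visit A (parent K)
          visit C (parent A)
            visit F (parent C)
              F–C: parent, skip
            C–A: parent, skip
          A–K: parent, skip
        visit D (parent K)
          visit L (parent D)
            L–D: parent, skip
          D–K: parent, skip
        visit B (parent K)
          B–K: parent, skip
visit G (parent –)
visit J (parent –)
No non-parent visited neighbor found — the graph is a forest.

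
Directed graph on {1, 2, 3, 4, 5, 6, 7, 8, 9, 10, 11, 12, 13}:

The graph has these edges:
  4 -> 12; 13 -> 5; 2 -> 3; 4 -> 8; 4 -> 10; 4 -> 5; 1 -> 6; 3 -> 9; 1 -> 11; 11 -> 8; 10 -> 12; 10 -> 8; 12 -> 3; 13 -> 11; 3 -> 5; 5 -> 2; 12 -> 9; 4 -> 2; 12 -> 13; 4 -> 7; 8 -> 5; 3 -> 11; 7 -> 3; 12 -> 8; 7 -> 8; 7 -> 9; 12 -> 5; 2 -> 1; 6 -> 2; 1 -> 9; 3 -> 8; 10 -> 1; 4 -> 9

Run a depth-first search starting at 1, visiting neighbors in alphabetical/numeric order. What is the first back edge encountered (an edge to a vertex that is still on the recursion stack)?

DFS from 1 (visiting neighbors in alphabetical/numeric order); mark gray on enter, black on exit:
1 gray
  6 gray
    2 gray
      2→1: 1 is gray → back edge
First back edge: 2 → 1.

2→1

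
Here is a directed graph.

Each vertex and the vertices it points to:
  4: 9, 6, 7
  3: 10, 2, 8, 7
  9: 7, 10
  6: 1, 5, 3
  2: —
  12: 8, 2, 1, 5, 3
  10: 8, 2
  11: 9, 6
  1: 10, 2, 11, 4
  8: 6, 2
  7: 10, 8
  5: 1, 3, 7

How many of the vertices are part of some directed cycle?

10

A vertex is on a directed cycle iff it belongs to a strongly connected component of size ≥ 2 (or has a self-loop).
The vertices on cycles are {1, 3, 4, 5, 6, 7, 8, 9, 10, 11} — 10 in total.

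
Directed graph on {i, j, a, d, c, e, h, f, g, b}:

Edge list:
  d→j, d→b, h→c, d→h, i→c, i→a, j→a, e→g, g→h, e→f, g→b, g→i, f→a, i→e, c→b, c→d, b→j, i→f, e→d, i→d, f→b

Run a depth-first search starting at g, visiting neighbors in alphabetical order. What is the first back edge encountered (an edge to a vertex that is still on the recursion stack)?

DFS from g (visiting neighbors in alphabetical order); mark gray on enter, black on exit:
g gray
  b gray
    j gray
      a gray
      a black
    j black
  b black
  h gray
    c gray
      c→b: b black — skip
      d gray
        d→b: b black — skip
        d→h: h is gray → back edge
First back edge: d → h.

d->h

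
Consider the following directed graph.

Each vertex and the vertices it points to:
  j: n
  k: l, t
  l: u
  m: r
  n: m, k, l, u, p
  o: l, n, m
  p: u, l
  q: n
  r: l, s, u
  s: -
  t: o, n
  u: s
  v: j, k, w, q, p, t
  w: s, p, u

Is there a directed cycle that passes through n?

Yes

n is on a cycle iff n can reach itself via ≥1 edge.
n → k → t → n — yes.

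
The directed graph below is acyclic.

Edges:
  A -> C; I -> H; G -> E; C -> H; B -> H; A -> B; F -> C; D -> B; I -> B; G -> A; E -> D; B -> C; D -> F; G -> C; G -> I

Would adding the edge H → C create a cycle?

Adding H→C creates a cycle iff C can already reach H.
Path from C: C → H.
So C → … → H → C is a cycle.

Yes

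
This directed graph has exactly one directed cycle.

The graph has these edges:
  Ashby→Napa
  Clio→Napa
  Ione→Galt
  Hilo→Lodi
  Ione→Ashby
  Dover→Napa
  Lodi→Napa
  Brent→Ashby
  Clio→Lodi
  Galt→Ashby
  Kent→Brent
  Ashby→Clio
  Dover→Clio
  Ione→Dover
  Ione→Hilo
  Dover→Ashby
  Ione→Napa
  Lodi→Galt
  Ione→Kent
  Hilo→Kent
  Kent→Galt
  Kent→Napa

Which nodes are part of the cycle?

Clio, Galt, Lodi, Ashby

DFS with gray/black marking from Lodi:
Lodi gray
  Napa gray
  Napa black
  Galt gray
    Ashby gray
      Ashby→Napa: Napa black — skip
      Clio gray
        Clio→Napa: Napa black — skip
        Clio→Lodi: Lodi is gray → back edge
Back edge closes the cycle Lodi → Galt → Ashby → Clio → Lodi; its vertices are {Clio, Galt, Lodi, Ashby}.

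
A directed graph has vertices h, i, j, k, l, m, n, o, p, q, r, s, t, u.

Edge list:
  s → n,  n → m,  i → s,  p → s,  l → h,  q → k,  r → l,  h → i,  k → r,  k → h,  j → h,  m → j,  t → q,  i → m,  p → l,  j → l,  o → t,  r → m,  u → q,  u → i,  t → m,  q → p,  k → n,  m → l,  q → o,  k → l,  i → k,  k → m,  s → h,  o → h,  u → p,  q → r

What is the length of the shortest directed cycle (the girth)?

3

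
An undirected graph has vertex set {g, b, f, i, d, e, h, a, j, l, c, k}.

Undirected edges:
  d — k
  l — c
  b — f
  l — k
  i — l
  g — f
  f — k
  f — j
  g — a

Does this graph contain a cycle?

DFS, tracking each vertex's parent; an edge to a visited non-parent vertex closes a cycle.
Start from l:
visit l (parent –)
  visit i (parent l)
    i–l: parent, skip
  visit c (parent l)
    c–l: parent, skip
  visit k (parent l)
    visit f (parent k)
      visit j (parent f)
        j–f: parent, skip
      visit b (parent f)
        b–f: parent, skip
      visit g (parent f)
        g–f: parent, skip
        visit a (parent g)
          a–g: parent, skip
      f–k: parent, skip
    visit d (parent k)
      d–k: parent, skip
    k–l: parent, skip
visit e (parent –)
visit h (parent –)
No non-parent visited neighbor found — the graph is a forest.

No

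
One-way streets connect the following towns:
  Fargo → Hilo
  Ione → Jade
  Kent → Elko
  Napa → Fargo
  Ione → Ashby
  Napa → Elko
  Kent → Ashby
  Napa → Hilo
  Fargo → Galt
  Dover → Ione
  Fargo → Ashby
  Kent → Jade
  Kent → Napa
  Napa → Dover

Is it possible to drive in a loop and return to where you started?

No

DFS with white/gray/black marking, starting from Hilo:
Hilo gray
Hilo black
Fargo gray
  Ashby gray
  Ashby black
  Galt gray
  Galt black
  Fargo→Hilo: Hilo black — skip
Fargo black
Ione gray
  Jade gray
  Jade black
  Ione→Ashby: Ashby black — skip
Ione black
Kent gray
  Kent→Ashby: Ashby black — skip
  Kent→Jade: Jade black — skip
  Napa gray
    Elko gray
    Elko black
    Napa→Hilo: Hilo black — skip
    Napa→Fargo: Fargo black — skip
    Dover gray
      Dover→Ione: Ione black — skip
    Dover black
  Napa black
  Kent→Elko: Elko black — skip
Kent black
Every edge goes to a white or black vertex — no back edge, so the graph is acyclic.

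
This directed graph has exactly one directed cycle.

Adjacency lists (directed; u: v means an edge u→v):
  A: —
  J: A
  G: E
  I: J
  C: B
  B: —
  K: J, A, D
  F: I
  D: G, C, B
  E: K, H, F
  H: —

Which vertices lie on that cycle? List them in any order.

DFS with gray/black marking from E:
E gray
  K gray
    J gray
      A gray
      A black
    J black
    K→A: A black — skip
    D gray
      G gray
        G→E: E is gray → back edge
Back edge closes the cycle E → K → D → G → E; its vertices are {D, E, G, K}.

D, E, G, K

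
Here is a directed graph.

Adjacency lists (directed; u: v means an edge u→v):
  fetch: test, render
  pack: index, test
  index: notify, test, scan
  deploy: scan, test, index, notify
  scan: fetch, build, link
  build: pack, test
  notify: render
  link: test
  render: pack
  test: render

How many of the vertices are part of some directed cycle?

A vertex is on a directed cycle iff it belongs to a strongly connected component of size ≥ 2 (or has a self-loop).
The vertices on cycles are {link, pack, scan, test, build, fetch, index, notify, render} — 9 in total.

9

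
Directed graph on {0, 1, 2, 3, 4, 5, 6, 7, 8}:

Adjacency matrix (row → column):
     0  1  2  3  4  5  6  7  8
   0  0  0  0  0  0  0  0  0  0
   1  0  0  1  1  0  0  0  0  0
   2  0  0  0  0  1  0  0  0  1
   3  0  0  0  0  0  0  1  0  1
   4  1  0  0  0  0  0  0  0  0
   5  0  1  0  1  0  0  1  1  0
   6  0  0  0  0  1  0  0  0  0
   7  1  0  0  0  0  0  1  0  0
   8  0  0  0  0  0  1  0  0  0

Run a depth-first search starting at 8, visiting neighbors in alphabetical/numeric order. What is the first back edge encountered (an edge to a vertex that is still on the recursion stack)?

2->8

DFS from 8 (visiting neighbors in alphabetical/numeric order); mark gray on enter, black on exit:
8 gray
  5 gray
    1 gray
      2 gray
        4 gray
          0 gray
          0 black
        4 black
        2→8: 8 is gray → back edge
First back edge: 2 → 8.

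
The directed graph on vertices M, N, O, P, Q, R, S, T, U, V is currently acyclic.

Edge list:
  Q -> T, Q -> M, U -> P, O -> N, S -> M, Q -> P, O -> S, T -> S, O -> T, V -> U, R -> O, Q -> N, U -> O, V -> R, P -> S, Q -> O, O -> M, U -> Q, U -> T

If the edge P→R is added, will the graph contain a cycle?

No

Adding P→R creates a cycle iff R can already reach P.
Explore from R: no path reaches P. The graph stays acyclic.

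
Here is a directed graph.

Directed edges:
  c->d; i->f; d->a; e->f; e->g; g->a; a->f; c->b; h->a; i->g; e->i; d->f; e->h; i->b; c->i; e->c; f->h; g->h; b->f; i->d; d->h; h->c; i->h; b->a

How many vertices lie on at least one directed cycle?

A vertex is on a directed cycle iff it belongs to a strongly connected component of size ≥ 2 (or has a self-loop).
The vertices on cycles are {a, b, c, d, f, g, h, i} — 8 in total.

8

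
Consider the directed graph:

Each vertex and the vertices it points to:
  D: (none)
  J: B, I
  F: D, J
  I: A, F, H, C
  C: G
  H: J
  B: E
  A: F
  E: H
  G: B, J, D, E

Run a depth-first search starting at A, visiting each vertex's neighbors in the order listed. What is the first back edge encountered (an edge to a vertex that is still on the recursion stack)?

H→J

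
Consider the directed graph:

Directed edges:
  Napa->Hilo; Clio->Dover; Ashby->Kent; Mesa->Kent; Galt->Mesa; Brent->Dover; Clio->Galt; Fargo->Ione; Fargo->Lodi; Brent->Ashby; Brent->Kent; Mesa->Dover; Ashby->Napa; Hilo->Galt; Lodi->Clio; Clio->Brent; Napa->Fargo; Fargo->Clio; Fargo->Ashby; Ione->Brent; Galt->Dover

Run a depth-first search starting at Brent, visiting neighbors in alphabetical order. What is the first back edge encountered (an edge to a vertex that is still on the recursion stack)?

Fargo->Ashby

DFS from Brent (visiting neighbors in alphabetical order); mark gray on enter, black on exit:
Brent gray
  Ashby gray
    Kent gray
    Kent black
    Napa gray
      Fargo gray
        Fargo→Ashby: Ashby is gray → back edge
First back edge: Fargo → Ashby.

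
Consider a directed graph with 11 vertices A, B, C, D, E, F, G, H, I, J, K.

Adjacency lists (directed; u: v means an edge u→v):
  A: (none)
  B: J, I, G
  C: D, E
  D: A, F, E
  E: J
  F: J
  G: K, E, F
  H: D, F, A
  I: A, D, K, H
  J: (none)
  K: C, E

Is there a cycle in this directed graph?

DFS with white/gray/black marking, starting from I:
I gray
  A gray
  A black
  D gray
    D→A: A black — skip
    F gray
      J gray
      J black
    F black
    E gray
      E→J: J black — skip
    E black
  D black
  K gray
    C gray
      C→D: D black — skip
      C→E: E black — skip
    C black
    K→E: E black — skip
  K black
  H gray
    H→D: D black — skip
    H→F: F black — skip
    H→A: A black — skip
  H black
I black
B gray
  B→J: J black — skip
  B→I: I black — skip
  G gray
    G→K: K black — skip
    G→E: E black — skip
    G→F: F black — skip
  G black
B black
Every edge goes to a white or black vertex — no back edge, so the graph is acyclic.

No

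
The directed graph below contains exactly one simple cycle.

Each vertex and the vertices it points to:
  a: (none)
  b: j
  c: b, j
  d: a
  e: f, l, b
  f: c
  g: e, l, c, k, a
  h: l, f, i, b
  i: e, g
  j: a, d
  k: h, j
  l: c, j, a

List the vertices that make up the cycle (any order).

g, h, i, k

DFS with gray/black marking from i:
i gray
  e gray
    f gray
      c gray
        b gray
          j gray
            a gray
            a black
            d gray
              d→a: a black — skip
            d black
          j black
        b black
        c→j: j black — skip
      c black
    f black
    l gray
      l→c: c black — skip
      l→j: j black — skip
      l→a: a black — skip
    l black
    e→b: b black — skip
  e black
  g gray
    g→e: e black — skip
    g→l: l black — skip
    g→c: c black — skip
    k gray
      h gray
        h→l: l black — skip
        h→f: f black — skip
        h→i: i is gray → back edge
Back edge closes the cycle i → g → k → h → i; its vertices are {g, h, i, k}.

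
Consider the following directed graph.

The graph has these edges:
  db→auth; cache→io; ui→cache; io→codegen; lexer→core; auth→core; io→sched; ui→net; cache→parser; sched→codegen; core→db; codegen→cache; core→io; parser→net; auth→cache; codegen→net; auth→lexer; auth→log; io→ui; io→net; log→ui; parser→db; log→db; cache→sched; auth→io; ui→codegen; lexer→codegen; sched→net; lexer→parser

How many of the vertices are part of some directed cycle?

11

A vertex is on a directed cycle iff it belongs to a strongly connected component of size ≥ 2 (or has a self-loop).
The vertices on cycles are {db, io, ui, log, auth, core, cache, lexer, sched, parser, codegen} — 11 in total.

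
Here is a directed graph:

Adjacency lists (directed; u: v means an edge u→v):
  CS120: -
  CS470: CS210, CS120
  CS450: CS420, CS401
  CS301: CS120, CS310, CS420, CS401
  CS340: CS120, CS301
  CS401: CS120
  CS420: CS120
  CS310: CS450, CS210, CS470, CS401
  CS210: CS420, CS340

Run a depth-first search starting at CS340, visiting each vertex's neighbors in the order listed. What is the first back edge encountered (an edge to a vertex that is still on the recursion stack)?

CS210->CS340

DFS from CS340 (visiting each vertex's neighbors in the order listed); mark gray on enter, black on exit:
CS340 gray
  CS120 gray
  CS120 black
  CS301 gray
    CS301→CS120: CS120 black — skip
    CS310 gray
      CS450 gray
        CS420 gray
          CS420→CS120: CS120 black — skip
        CS420 black
        CS401 gray
          CS401→CS120: CS120 black — skip
        CS401 black
      CS450 black
      CS210 gray
        CS210→CS420: CS420 black — skip
        CS210→CS340: CS340 is gray → back edge
First back edge: CS210 → CS340.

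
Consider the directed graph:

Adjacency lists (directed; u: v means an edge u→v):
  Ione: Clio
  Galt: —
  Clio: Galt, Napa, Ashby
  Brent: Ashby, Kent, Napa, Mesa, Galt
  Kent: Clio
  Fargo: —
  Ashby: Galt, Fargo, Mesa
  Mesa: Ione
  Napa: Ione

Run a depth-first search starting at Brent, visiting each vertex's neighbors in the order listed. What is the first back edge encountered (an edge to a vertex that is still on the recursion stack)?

Napa->Ione

DFS from Brent (visiting each vertex's neighbors in the order listed); mark gray on enter, black on exit:
Brent gray
  Ashby gray
    Galt gray
    Galt black
    Fargo gray
    Fargo black
    Mesa gray
      Ione gray
        Clio gray
          Clio→Galt: Galt black — skip
          Napa gray
            Napa→Ione: Ione is gray → back edge
First back edge: Napa → Ione.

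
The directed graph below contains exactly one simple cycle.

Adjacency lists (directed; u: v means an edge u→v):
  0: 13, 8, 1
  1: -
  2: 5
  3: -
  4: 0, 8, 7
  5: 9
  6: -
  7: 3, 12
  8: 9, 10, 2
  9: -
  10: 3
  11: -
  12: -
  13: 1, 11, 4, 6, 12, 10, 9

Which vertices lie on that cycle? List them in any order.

DFS with gray/black marking from 4:
4 gray
  0 gray
    13 gray
      1 gray
      1 black
      11 gray
      11 black
      13→4: 4 is gray → back edge
Back edge closes the cycle 4 → 0 → 13 → 4; its vertices are {0, 4, 13}.

0, 4, 13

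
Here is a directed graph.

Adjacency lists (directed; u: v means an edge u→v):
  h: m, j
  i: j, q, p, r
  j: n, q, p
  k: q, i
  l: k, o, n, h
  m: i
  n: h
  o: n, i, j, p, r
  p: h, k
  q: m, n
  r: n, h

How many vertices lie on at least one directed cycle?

A vertex is on a directed cycle iff it belongs to a strongly connected component of size ≥ 2 (or has a self-loop).
The vertices on cycles are {h, i, j, k, m, n, p, q, r} — 9 in total.

9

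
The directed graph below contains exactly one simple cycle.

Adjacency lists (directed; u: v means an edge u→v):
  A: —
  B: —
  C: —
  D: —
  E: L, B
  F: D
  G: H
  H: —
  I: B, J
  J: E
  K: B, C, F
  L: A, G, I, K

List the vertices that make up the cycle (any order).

E, I, J, L

DFS with gray/black marking from L:
L gray
  A gray
  A black
  G gray
    H gray
    H black
  G black
  I gray
    B gray
    B black
    J gray
      E gray
        E→L: L is gray → back edge
Back edge closes the cycle L → I → J → E → L; its vertices are {E, I, J, L}.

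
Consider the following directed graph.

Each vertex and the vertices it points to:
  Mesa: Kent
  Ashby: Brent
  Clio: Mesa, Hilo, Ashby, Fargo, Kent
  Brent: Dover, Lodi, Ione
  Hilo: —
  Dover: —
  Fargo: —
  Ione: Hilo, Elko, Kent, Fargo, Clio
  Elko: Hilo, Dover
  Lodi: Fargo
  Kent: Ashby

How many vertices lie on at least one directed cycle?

6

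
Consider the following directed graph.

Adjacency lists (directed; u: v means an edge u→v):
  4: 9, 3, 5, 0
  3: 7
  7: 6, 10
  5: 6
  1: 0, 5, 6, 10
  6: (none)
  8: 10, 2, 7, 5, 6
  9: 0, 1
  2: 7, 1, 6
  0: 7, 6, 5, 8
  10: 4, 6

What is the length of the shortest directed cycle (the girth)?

4

For each vertex v, BFS finds the shortest path from v back to v.
The shortest such closed walk is 4 → 3 → 7 → 10 → 4, length 4.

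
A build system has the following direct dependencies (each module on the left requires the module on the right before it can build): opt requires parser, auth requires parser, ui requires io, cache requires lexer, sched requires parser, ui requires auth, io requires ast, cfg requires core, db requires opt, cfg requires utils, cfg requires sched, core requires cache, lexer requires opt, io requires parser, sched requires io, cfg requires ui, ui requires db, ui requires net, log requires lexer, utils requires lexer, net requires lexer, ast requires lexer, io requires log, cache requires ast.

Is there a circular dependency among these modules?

DFS with white/gray/black marking, starting from sched:
sched gray
  parser gray
  parser black
  io gray
    ast gray
      lexer gray
        opt gray
          opt→parser: parser black — skip
        opt black
      lexer black
    ast black
    log gray
      log→lexer: lexer black — skip
    log black
    io→parser: parser black — skip
  io black
sched black
cache gray
  cache→lexer: lexer black — skip
  cache→ast: ast black — skip
cache black
cfg gray
  cfg→sched: sched black — skip
  ui gray
    auth gray
      auth→parser: parser black — skip
    auth black
    net gray
      net→lexer: lexer black — skip
    net black
    db gray
      db→opt: opt black — skip
    db black
    ui→io: io black — skip
  ui black
  core gray
    core→cache: cache black — skip
  core black
  utils gray
    utils→lexer: lexer black — skip
  utils black
cfg black
Every edge goes to a white or black vertex — no back edge, so the graph is acyclic.

No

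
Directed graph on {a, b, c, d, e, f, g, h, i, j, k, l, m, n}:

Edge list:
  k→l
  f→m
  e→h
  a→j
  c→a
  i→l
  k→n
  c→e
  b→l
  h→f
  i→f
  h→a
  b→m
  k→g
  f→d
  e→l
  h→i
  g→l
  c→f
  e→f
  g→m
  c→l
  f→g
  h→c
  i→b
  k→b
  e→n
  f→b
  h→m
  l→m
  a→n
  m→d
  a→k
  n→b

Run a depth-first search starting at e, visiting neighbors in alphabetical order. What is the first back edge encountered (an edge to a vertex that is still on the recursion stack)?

DFS from e (visiting neighbors in alphabetical order); mark gray on enter, black on exit:
e gray
  f gray
    b gray
      l gray
        m gray
          d gray
          d black
        m black
      l black
      b→m: m black — skip
    b black
    f→d: d black — skip
    g gray
      g→l: l black — skip
      g→m: m black — skip
    g black
    f→m: m black — skip
  f black
  h gray
    a gray
      j gray
      j black
      k gray
        k→b: b black — skip
        k→g: g black — skip
        k→l: l black — skip
        n gray
          n→b: b black — skip
        n black
      k black
      a→n: n black — skip
    a black
    c gray
      c→a: a black — skip
      c→e: e is gray → back edge
First back edge: c → e.

c→e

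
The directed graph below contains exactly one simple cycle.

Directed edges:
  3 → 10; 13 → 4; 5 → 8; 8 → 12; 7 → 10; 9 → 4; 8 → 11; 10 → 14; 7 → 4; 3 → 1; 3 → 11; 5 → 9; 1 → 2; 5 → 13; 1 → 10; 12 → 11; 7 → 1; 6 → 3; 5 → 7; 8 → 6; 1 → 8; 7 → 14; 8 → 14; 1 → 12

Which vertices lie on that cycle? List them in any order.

1, 3, 6, 8

DFS with gray/black marking from 8:
8 gray
  12 gray
    11 gray
    11 black
  12 black
  14 gray
  14 black
  6 gray
    3 gray
      1 gray
        1→8: 8 is gray → back edge
Back edge closes the cycle 8 → 6 → 3 → 1 → 8; its vertices are {1, 3, 6, 8}.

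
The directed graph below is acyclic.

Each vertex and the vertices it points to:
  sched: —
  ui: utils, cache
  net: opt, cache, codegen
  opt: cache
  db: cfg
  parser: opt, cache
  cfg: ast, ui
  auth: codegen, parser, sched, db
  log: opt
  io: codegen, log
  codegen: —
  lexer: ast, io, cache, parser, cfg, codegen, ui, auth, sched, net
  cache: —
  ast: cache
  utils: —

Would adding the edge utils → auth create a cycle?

Adding utils→auth creates a cycle iff auth can already reach utils.
Path from auth: auth → db → cfg → ui → utils.
So auth → … → utils → auth is a cycle.

Yes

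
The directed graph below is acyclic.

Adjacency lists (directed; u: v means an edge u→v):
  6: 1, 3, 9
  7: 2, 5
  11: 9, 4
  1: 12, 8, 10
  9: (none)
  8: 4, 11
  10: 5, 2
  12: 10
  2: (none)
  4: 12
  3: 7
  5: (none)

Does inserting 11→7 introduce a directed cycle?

No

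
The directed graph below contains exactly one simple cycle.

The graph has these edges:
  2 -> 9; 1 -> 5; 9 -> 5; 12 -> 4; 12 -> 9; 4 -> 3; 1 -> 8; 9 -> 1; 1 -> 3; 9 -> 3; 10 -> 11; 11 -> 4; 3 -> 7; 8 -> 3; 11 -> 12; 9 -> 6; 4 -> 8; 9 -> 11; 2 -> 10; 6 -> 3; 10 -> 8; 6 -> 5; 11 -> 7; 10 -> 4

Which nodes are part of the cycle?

9, 11, 12

DFS with gray/black marking from 9:
9 gray
  1 gray
    3 gray
      7 gray
      7 black
    3 black
    8 gray
      8→3: 3 black — skip
    8 black
    5 gray
    5 black
  1 black
  9→5: 5 black — skip
  9→3: 3 black — skip
  11 gray
    12 gray
      4 gray
        4→3: 3 black — skip
        4→8: 8 black — skip
      4 black
      12→9: 9 is gray → back edge
Back edge closes the cycle 9 → 11 → 12 → 9; its vertices are {9, 11, 12}.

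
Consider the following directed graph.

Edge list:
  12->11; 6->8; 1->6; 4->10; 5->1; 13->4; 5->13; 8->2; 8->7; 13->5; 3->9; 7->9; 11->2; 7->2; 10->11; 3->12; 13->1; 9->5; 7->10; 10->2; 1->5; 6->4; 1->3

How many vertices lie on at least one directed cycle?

A vertex is on a directed cycle iff it belongs to a strongly connected component of size ≥ 2 (or has a self-loop).
The vertices on cycles are {1, 3, 5, 6, 7, 8, 9, 13} — 8 in total.

8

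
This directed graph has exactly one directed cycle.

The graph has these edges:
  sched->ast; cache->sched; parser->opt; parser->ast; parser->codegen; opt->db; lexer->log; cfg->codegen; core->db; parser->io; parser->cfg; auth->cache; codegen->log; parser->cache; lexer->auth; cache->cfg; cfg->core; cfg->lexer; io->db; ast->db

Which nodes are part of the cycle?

DFS with gray/black marking from cache:
cache gray
  cfg gray
    core gray
      db gray
      db black
    core black
    lexer gray
      auth gray
        auth→cache: cache is gray → back edge
Back edge closes the cycle cache → cfg → lexer → auth → cache; its vertices are {cfg, auth, cache, lexer}.

cfg, auth, cache, lexer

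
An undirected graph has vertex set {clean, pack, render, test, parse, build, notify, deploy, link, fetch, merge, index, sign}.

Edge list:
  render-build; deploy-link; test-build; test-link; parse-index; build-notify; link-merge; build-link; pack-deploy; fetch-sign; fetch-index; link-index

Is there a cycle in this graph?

DFS, tracking each vertex's parent; an edge to a visited non-parent vertex closes a cycle.
Start from link:
visit link (parent –)
  visit index (parent link)
    visit parse (parent index)
      parse–index: parent, skip
    visit fetch (parent index)
      fetch–index: parent, skip
      visit sign (parent fetch)
        sign–fetch: parent, skip
    index–link: parent, skip
  visit test (parent link)
    visit build (parent test)
      build–test: parent, skip
      visit notify (parent build)
        notify–build: parent, skip
      build–link: link visited and ≠ parent → cycle
Cycle: link – test – build – link.

Yes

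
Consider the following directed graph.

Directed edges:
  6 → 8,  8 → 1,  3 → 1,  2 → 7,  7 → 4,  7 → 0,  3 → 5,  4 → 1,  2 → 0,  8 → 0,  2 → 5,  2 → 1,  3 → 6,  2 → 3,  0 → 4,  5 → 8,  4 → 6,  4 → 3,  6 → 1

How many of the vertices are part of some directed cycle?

A vertex is on a directed cycle iff it belongs to a strongly connected component of size ≥ 2 (or has a self-loop).
The vertices on cycles are {0, 3, 4, 5, 6, 8} — 6 in total.

6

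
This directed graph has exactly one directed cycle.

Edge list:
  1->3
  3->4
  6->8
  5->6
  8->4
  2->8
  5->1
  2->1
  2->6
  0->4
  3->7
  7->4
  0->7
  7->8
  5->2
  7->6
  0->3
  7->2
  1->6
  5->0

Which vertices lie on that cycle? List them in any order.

1, 2, 3, 7

DFS with gray/black marking from 2:
2 gray
  1 gray
    3 gray
      7 gray
        6 gray
          8 gray
            4 gray
            4 black
          8 black
        6 black
        7→2: 2 is gray → back edge
Back edge closes the cycle 2 → 1 → 3 → 7 → 2; its vertices are {1, 2, 3, 7}.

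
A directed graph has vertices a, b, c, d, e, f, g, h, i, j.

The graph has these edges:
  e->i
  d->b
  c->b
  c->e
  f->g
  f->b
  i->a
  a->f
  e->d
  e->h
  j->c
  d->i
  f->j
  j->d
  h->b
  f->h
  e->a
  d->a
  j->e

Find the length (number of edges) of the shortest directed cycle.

For each vertex v, BFS finds the shortest path from v back to v.
The shortest such closed walk is f → j → e → a → f, length 4.

4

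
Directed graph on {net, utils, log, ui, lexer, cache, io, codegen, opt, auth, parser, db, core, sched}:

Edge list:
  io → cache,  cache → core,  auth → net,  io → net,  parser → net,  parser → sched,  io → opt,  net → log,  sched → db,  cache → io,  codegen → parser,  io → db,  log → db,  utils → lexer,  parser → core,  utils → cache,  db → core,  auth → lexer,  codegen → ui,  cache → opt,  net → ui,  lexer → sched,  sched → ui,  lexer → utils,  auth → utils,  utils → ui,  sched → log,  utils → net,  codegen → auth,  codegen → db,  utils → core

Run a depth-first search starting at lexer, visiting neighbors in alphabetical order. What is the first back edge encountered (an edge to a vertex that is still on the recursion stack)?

io→cache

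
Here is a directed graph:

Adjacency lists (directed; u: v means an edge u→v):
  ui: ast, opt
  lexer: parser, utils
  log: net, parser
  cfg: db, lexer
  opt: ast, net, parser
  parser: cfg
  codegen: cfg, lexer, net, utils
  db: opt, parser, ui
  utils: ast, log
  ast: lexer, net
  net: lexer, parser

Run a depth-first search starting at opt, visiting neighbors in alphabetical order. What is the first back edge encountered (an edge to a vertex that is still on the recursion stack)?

DFS from opt (visiting neighbors in alphabetical order); mark gray on enter, black on exit:
opt gray
  ast gray
    lexer gray
      parser gray
        cfg gray
          db gray
            db→opt: opt is gray → back edge
First back edge: db → opt.

db→opt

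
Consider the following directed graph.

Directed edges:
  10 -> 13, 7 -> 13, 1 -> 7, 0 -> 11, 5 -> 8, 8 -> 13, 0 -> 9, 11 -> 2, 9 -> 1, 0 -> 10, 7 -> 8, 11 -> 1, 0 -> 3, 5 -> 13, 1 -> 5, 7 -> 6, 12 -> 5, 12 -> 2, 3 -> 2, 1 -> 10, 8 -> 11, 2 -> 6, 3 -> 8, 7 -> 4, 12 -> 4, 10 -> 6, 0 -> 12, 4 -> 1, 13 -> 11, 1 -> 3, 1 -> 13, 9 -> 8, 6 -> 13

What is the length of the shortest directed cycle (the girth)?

3

For each vertex v, BFS finds the shortest path from v back to v.
The shortest such closed walk is 11 → 1 → 13 → 11, length 3.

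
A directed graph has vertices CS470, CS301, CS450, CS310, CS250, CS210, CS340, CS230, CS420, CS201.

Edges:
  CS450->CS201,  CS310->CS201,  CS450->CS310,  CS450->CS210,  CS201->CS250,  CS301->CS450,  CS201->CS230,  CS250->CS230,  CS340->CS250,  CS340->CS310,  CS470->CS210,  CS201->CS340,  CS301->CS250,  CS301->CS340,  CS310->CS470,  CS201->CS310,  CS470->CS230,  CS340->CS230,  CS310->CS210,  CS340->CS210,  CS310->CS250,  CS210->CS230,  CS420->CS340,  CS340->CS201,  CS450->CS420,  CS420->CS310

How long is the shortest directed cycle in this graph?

2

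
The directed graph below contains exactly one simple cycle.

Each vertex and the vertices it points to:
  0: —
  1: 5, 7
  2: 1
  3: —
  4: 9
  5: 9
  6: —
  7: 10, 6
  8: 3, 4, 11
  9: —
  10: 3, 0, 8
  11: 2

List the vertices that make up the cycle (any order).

DFS with gray/black marking from 2:
2 gray
  1 gray
    5 gray
      9 gray
      9 black
    5 black
    7 gray
      10 gray
        3 gray
        3 black
        0 gray
        0 black
        8 gray
          8→3: 3 black — skip
          4 gray
            4→9: 9 black — skip
          4 black
          11 gray
            11→2: 2 is gray → back edge
Back edge closes the cycle 2 → 1 → 7 → 10 → 8 → 11 → 2; its vertices are {1, 2, 7, 8, 10, 11}.

1, 2, 7, 8, 10, 11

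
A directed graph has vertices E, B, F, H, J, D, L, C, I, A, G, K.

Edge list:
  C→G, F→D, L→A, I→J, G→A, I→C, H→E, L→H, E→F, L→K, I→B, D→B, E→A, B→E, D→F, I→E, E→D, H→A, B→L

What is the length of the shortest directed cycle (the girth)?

2

For each vertex v, BFS finds the shortest path from v back to v.
The shortest such closed walk is F → D → F, length 2.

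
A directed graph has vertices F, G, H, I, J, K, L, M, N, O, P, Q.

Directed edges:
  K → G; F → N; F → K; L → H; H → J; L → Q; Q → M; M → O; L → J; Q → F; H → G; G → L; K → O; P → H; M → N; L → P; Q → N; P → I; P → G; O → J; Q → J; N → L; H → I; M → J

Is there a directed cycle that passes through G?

Yes

G is on a cycle iff G can reach itself via ≥1 edge.
G → L → P → G — yes.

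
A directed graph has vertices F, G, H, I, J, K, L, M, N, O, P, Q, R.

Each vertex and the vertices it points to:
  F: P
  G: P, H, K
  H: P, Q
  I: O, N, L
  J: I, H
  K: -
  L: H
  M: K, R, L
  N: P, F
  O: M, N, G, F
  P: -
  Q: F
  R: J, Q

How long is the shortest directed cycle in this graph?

5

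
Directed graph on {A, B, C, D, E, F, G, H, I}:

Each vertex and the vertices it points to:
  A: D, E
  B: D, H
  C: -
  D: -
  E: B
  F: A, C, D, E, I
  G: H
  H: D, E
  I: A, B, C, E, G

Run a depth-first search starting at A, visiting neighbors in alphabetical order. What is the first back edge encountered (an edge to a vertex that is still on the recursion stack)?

DFS from A (visiting neighbors in alphabetical order); mark gray on enter, black on exit:
A gray
  D gray
  D black
  E gray
    B gray
      B→D: D black — skip
      H gray
        H→D: D black — skip
        H→E: E is gray → back edge
First back edge: H → E.

H->E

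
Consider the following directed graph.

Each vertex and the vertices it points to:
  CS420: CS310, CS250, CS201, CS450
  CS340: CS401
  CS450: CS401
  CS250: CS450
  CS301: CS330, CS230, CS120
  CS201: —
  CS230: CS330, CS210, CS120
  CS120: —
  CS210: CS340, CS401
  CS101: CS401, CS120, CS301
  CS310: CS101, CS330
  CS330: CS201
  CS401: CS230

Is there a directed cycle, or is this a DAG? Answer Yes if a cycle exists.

Yes

DFS with white/gray/black marking, starting from CS340:
CS340 gray
  CS401 gray
    CS230 gray
      CS330 gray
        CS201 gray
        CS201 black
      CS330 black
      CS210 gray
        CS210→CS340: CS340 is gray → back edge
Back edge found, so a cycle exists: CS340 → CS401 → CS230 → CS210 → CS340.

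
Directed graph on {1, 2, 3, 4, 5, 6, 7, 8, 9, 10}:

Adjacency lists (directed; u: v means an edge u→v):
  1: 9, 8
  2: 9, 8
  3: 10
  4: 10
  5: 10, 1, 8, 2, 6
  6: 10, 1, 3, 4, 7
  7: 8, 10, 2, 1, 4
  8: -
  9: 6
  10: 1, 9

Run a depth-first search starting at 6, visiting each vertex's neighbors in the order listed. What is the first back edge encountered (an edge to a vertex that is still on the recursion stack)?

DFS from 6 (visiting each vertex's neighbors in the order listed); mark gray on enter, black on exit:
6 gray
  10 gray
    1 gray
      9 gray
        9→6: 6 is gray → back edge
First back edge: 9 → 6.

9→6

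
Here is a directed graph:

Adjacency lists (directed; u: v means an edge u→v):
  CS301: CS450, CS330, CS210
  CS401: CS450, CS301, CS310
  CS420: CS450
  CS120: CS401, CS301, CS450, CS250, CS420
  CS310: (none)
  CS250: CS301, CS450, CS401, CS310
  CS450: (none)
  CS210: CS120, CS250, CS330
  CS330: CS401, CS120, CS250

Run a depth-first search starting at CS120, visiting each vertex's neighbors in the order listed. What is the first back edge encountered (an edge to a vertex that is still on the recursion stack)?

DFS from CS120 (visiting each vertex's neighbors in the order listed); mark gray on enter, black on exit:
CS120 gray
  CS401 gray
    CS450 gray
    CS450 black
    CS301 gray
      CS301→CS450: CS450 black — skip
      CS330 gray
        CS330→CS401: CS401 is gray → back edge
First back edge: CS330 → CS401.

CS330→CS401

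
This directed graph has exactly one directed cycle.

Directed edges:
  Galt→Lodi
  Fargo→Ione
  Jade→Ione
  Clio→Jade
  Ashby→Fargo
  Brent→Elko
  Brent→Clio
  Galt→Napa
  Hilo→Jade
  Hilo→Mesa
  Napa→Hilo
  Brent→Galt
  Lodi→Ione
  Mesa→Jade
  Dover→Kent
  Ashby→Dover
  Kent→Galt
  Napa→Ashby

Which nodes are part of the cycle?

Galt, Kent, Napa, Ashby, Dover

DFS with gray/black marking from Galt:
Galt gray
  Napa gray
    Ashby gray
      Fargo gray
        Ione gray
        Ione black
      Fargo black
      Dover gray
        Kent gray
          Kent→Galt: Galt is gray → back edge
Back edge closes the cycle Galt → Napa → Ashby → Dover → Kent → Galt; its vertices are {Galt, Kent, Napa, Ashby, Dover}.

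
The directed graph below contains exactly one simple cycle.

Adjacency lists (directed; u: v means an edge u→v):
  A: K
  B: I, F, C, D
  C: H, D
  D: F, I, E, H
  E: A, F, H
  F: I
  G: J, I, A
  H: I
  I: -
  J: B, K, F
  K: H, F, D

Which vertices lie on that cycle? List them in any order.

A, D, E, K

DFS with gray/black marking from A:
A gray
  K gray
    H gray
      I gray
      I black
    H black
    F gray
      F→I: I black — skip
    F black
    D gray
      D→F: F black — skip
      D→I: I black — skip
      E gray
        E→A: A is gray → back edge
Back edge closes the cycle A → K → D → E → A; its vertices are {A, D, E, K}.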